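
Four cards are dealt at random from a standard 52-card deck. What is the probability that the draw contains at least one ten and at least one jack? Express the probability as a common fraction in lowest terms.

1332/20825

There are C(52,4) = 270725 possible draws.
By inclusion-exclusion on the complements, draws missing all tens or all jacks: C(48,4) + C(48,4) − C(44,4) = 194580 + 194580 − 135751 = 253409.
So draws with at least one of each: 270725 − 253409 = 17316, probability 17316/270725 = 1332/20825.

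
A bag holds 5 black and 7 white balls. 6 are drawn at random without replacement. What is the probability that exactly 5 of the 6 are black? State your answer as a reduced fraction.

There are C(12,6) = 924 ways to choose 6 from 12.
Selections with exactly 5 black: choose 5 of the 5 black and 1 of the 7 white, C(5,5)·C(7,1) = 1·7 = 7.
Probability = 7/924 = 1/132.

1/132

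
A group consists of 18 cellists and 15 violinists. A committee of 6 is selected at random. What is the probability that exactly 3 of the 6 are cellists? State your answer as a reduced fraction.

3315/9889

The sample space is all 6-subsets of the 33: C(33,6) = 1107568.
Selections with exactly 3 cellists: choose 3 of the 18 cellists and 3 of the 15 violinists, C(18,3)·C(15,3) = 816·455 = 371280.
Probability = 371280/1107568 = 3315/9889.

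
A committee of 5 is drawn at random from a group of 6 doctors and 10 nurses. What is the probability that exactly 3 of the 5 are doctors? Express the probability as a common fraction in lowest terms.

75/364

The sample space is all 5-subsets of the 16: C(16,5) = 4368.
Selections with exactly 3 doctors: choose 3 of the 6 doctors and 2 of the 10 nurses, C(6,3)·C(10,2) = 20·45 = 900.
Probability = 900/4368 = 75/364.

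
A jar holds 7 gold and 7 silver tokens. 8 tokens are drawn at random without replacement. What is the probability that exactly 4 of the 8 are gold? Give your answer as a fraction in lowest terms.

175/429

There are C(14,8) = 3003 ways to choose 8 from 14.
Selections with exactly 4 gold: choose 4 of the 7 gold and 4 of the 7 silver, C(7,4)·C(7,4) = 35·35 = 1225.
Probability = 1225/3003 = 175/429.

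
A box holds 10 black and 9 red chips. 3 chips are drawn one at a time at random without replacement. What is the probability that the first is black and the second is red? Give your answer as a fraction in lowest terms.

Multiply the conditional probabilities at each draw: 10/19 · 9/18 = 90/342 = 5/19.

5/19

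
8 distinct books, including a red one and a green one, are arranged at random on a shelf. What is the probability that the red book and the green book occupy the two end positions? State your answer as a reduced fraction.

There are 8! = 40320 arrangements.
Place the red book and the green book at the ends in 2 ways, arrange the remaining 6 in 6! = 720 ways: 2·720 = 1440.
Probability = 1440/40320 = 1/28.

1/28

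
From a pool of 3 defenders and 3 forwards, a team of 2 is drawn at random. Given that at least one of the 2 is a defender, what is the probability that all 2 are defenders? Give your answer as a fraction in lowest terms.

Work in counts. Selections with at least one defender: C(6,2) − C(3,2) = 15 − 3 = 12.
Of those, selections where all 2 are defenders: C(3,2) = 3.
Conditional probability = 3/12 = 1/4.

1/4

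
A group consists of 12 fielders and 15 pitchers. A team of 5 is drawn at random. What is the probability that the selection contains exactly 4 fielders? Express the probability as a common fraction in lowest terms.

55/598

Total number of selections: C(27,5) = 80730.
Selections with exactly 4 fielders: choose 4 of the 12 fielders and 1 of the 15 pitchers, C(12,4)·C(15,1) = 495·15 = 7425.
Probability = 7425/80730 = 55/598.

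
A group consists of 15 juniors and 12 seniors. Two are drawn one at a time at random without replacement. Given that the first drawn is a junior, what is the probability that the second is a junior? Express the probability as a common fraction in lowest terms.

7/13

After removing one junior, 26 remain: 14 juniors and 12 seniors.
So the probability the next is a junior is 14/26 = 7/13.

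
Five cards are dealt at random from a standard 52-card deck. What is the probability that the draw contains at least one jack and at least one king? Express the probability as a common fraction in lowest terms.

There are C(52,5) = 2598960 possible draws.
By inclusion-exclusion on the complements, draws missing all jacks or all kings: C(48,5) + C(48,5) − C(44,5) = 1712304 + 1712304 − 1086008 = 2338600.
So draws with at least one of each: 2598960 − 2338600 = 260360, probability 260360/2598960 = 6509/64974.

6509/64974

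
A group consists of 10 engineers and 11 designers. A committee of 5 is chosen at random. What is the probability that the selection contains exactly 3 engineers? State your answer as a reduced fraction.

The sample space is all 5-subsets of the 21: C(21,5) = 20349.
Selections with exactly 3 engineers: choose 3 of the 10 engineers and 2 of the 11 designers, C(10,3)·C(11,2) = 120·55 = 6600.
Probability = 6600/20349 = 2200/6783.

2200/6783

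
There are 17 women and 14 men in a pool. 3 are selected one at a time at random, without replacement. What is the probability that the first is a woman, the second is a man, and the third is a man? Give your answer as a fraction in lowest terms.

1547/13485

Multiply the conditional probabilities at each draw: 17/31 · 14/30 · 13/29 = 3094/26970 = 1547/13485.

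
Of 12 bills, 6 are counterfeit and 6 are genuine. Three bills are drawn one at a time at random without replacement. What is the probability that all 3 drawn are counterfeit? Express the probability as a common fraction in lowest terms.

Multiply the conditional probabilities at each draw: 6/12 · 5/11 · 4/10 = 120/1320 = 1/11.

1/11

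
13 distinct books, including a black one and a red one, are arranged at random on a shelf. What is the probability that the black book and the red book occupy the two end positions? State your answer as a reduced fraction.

There are 13! = 6227020800 arrangements.
Place the black book and the red book at the ends in 2 ways, arrange the remaining 11 in 11! = 39916800 ways: 2·39916800 = 79833600.
Probability = 79833600/6227020800 = 1/78.

1/78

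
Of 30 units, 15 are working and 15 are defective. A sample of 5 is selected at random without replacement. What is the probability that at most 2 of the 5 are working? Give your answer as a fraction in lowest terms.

1/2

Total selections: C(30,5) = 142506.
Favorable selections (at most 2 working): C(15,0)·C(15,5) + C(15,1)·C(15,4) + C(15,2)·C(15,3) = 3003 + 20475 + 47775 = 71253.
Probability = 71253/142506 = 1/2.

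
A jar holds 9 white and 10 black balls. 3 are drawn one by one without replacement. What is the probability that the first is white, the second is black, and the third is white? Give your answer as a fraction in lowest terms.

Multiply the conditional probabilities at each draw: 9/19 · 10/18 · 8/17 = 720/5814 = 40/323.

40/323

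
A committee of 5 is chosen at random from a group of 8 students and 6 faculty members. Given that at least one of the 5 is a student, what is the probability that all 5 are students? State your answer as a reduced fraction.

Work in counts. Selections with at least one student: C(14,5) − C(6,5) = 2002 − 6 = 1996.
Of those, selections where all 5 are students: C(8,5) = 56.
Conditional probability = 56/1996 = 14/499.

14/499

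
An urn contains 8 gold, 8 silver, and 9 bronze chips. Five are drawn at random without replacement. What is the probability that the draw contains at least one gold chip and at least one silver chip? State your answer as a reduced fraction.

584/759

There are C(25,5) = 53130 possible draws.
By inclusion-exclusion on the complements, draws missing all gold or all silver: C(17,5) + C(17,5) − C(9,5) = 6188 + 6188 − 126 = 12250.
So draws with at least one of each: 53130 − 12250 = 40880, probability 40880/53130 = 584/759.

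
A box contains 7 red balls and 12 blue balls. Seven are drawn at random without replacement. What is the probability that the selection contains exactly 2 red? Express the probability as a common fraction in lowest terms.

1386/4199

There are C(19,7) = 50388 ways to choose 7 from 19.
Selections with exactly 2 red: choose 2 of the 7 red and 5 of the 12 blue, C(7,2)·C(12,5) = 21·792 = 16632.
Probability = 16632/50388 = 1386/4199.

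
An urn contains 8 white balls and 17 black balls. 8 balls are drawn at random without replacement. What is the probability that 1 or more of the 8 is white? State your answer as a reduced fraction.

19223/19665

There are C(25,8) = 1081575 ways to choose the 8.
The complement is all 8 are black: C(17,8) = 24310.
Probability = 1 − 24310/1081575 = 1057265/1081575 = 19223/19665.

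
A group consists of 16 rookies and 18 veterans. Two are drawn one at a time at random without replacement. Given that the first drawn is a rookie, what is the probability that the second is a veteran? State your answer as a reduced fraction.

After removing one rookie, 33 remain: 15 rookies and 18 veterans.
So the probability the next is a veteran is 18/33 = 6/11.

6/11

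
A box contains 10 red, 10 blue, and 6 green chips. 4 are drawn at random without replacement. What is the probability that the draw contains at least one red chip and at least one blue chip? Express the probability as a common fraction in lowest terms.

453/598

There are C(26,4) = 14950 possible draws.
By inclusion-exclusion on the complements, draws missing all red or all blue: C(16,4) + C(16,4) − C(6,4) = 1820 + 1820 − 15 = 3625.
So draws with at least one of each: 14950 − 3625 = 11325, probability 11325/14950 = 453/598.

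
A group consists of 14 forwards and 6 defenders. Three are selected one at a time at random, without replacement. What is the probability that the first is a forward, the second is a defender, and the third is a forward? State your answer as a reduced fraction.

Multiply the conditional probabilities at each draw: 14/20 · 6/19 · 13/18 = 1092/6840 = 91/570.

91/570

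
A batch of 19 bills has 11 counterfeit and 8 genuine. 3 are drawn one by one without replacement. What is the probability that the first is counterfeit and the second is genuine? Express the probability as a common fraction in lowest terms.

44/171

Multiply the conditional probabilities at each draw: 11/19 · 8/18 = 88/342 = 44/171.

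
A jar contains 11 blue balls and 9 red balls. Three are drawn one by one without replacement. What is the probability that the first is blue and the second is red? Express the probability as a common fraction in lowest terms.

Multiply the conditional probabilities at each draw: 11/20 · 9/19 = 99/380.

99/380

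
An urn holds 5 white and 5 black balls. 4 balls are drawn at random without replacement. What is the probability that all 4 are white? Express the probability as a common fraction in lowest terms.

There are C(10,4) = 210 possible selections.
Selections with all white: C(5,4) = 5.
Probability = 5/210 = 1/42.

1/42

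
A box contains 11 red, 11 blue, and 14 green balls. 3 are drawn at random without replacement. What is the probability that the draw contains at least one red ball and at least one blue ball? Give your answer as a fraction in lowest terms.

There are C(36,3) = 7140 possible draws.
By inclusion-exclusion on the complements, draws missing all red or all blue: C(25,3) + C(25,3) − C(14,3) = 2300 + 2300 − 364 = 4236.
So draws with at least one of each: 7140 − 4236 = 2904, probability 2904/7140 = 242/595.

242/595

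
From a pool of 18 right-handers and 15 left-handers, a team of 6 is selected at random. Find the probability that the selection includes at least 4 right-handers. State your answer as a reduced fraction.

Total selections: C(33,6) = 1107568.
Favorable selections (at least 4 right-handers): C(18,4)·C(15,2) + C(18,5)·C(15,1) + C(18,6)·C(15,0) = 321300 + 128520 + 18564 = 468384.
Probability = 468384/1107568 = 4182/9889.

4182/9889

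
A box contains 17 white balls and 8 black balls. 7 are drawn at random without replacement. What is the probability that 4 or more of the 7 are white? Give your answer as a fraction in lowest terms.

4250/4807

Total selections: C(25,7) = 480700.
Favorable selections (4 or more white): C(17,4)·C(8,3) + C(17,5)·C(8,2) + C(17,6)·C(8,1) + C(17,7)·C(8,0) = 133280 + 173264 + 99008 + 19448 = 425000.
Probability = 425000/480700 = 4250/4807.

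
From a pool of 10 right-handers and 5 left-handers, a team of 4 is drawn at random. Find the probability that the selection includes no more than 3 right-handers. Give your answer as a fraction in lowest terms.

Total selections: C(15,4) = 1365.
The complement is exactly 4 right-handers: C(10,4)·C(5,0) = 210.
Probability = 1 − 210/1365 = 1155/1365 = 11/13.

11/13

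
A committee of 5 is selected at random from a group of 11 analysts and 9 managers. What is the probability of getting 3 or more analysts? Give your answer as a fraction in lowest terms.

781/1292

There are C(20,5) = 15504 ways to choose the 5.
Favorable selections (3 or more analysts): C(11,3)·C(9,2) + C(11,4)·C(9,1) + C(11,5)·C(9,0) = 5940 + 2970 + 462 = 9372.
Probability = 9372/15504 = 781/1292.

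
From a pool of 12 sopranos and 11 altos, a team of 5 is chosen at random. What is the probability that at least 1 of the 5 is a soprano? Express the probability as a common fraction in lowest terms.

431/437

Total selections: C(23,5) = 33649.
The complement is all 5 are altos: C(11,5) = 462.
Probability = 1 − 462/33649 = 33187/33649 = 431/437.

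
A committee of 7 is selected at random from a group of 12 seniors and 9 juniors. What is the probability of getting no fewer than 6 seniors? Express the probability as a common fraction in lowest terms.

There are C(21,7) = 116280 ways to choose the 7.
Favorable selections (no fewer than 6 seniors): C(12,6)·C(9,1) + C(12,7)·C(9,0) = 8316 + 792 = 9108.
Probability = 9108/116280 = 253/3230.

253/3230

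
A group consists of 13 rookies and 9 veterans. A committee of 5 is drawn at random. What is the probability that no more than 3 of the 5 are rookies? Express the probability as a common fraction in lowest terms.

Total selections: C(22,5) = 26334.
Count the complement (more than 3 rookies): C(13,4)·C(9,1) + C(13,5)·C(9,0) = 6435 + 1287 = 7722.
Probability = 1 − 7722/26334 = 18612/26334 = 94/133.

94/133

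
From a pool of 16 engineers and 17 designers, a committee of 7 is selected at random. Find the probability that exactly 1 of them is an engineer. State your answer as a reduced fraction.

There are C(33,7) = 4272048 ways to choose 7 from 33.
Selections with exactly 1 engineer: choose 1 of the 16 engineers and 6 of the 17 designers, C(16,1)·C(17,6) = 16·12376 = 198016.
Probability = 198016/4272048 = 12376/267003.

12376/267003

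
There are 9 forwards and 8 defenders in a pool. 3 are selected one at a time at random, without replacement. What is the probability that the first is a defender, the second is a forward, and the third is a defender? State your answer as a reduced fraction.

21/170

Multiply the conditional probabilities at each draw: 8/17 · 9/16 · 7/15 = 504/4080 = 21/170.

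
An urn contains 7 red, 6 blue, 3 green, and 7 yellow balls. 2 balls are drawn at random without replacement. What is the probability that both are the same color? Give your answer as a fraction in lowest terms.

60/253

There are C(23,2) = 253 ways to draw 2 balls.
All same color: C(7,2) + C(6,2) + C(3,2) + C(7,2) = 21 + 15 + 3 + 21 = 60.
Probability = 60/253.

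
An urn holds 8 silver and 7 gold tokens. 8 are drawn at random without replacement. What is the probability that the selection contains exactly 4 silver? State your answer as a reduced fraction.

490/1287

There are C(15,8) = 6435 ways to choose 8 from 15.
Selections with exactly 4 silver: choose 4 of the 8 silver and 4 of the 7 gold, C(8,4)·C(7,4) = 70·35 = 2450.
Probability = 2450/6435 = 490/1287.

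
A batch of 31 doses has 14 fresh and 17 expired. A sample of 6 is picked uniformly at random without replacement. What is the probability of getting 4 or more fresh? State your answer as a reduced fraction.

There are C(31,6) = 736281 ways to choose the 6.
Favorable selections (4 or more fresh): C(14,4)·C(17,2) + C(14,5)·C(17,1) + C(14,6)·C(17,0) = 136136 + 34034 + 3003 = 173173.
Probability = 173173/736281 = 1903/8091.

1903/8091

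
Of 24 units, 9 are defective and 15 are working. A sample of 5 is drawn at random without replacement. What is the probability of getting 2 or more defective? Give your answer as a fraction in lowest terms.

Total selections: C(24,5) = 42504.
Count the complement (fewer than 2 defective): C(9,0)·C(15,5) + C(9,1)·C(15,4) = 3003 + 12285 = 15288.
Probability = 1 − 15288/42504 = 27216/42504 = 162/253.

162/253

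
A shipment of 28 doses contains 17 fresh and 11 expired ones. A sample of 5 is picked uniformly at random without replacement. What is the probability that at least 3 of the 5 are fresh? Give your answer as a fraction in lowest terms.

Total selections: C(28,5) = 98280.
Favorable selections (at least 3 fresh): C(17,3)·C(11,2) + C(17,4)·C(11,1) + C(17,5)·C(11,0) = 37400 + 26180 + 6188 = 69768.
Probability = 69768/98280 = 323/455.

323/455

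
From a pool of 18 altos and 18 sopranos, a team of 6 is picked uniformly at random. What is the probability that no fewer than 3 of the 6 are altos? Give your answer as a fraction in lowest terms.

Total selections: C(36,6) = 1947792.
Count the complement (fewer than 3 altos): C(18,0)·C(18,6) + C(18,1)·C(18,5) + C(18,2)·C(18,4) = 18564 + 154224 + 468180 = 640968.
Probability = 1 − 640968/1947792 = 1306824/1947792 = 3203/4774.

3203/4774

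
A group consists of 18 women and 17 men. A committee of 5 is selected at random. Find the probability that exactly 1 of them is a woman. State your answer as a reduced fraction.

45/341

There are C(35,5) = 324632 ways to choose 5 from 35.
Selections with exactly 1 woman: choose 1 of the 18 women and 4 of the 17 men, C(18,1)·C(17,4) = 18·2380 = 42840.
Probability = 42840/324632 = 45/341.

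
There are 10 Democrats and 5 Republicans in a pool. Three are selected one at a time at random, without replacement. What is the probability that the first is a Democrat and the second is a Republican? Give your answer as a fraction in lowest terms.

Multiply the conditional probabilities at each draw: 10/15 · 5/14 = 50/210 = 5/21.

5/21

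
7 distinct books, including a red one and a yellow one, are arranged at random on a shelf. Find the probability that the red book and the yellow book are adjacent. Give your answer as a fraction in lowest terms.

2/7

There are 7! = 5040 arrangements.
Treat the red book and the yellow book as a block: 6! arrangements of the blocks × 2 orders within the block = 2·720 = 1440.
Probability = 1440/5040 = 2/7.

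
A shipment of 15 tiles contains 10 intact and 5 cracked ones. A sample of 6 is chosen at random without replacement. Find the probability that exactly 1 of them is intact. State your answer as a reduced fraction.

Total number of selections: C(15,6) = 5005.
Selections with exactly 1 intact: choose 1 of the 10 intact and 5 of the 5 cracked, C(10,1)·C(5,5) = 10·1 = 10.
Probability = 10/5005 = 2/1001.

2/1001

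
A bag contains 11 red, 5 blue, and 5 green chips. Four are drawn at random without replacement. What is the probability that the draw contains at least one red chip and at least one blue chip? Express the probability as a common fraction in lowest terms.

There are C(21,4) = 5985 possible draws.
By inclusion-exclusion on the complements, draws missing all red or all blue: C(10,4) + C(16,4) − C(5,4) = 210 + 1820 − 5 = 2025.
So draws with at least one of each: 5985 − 2025 = 3960, probability 3960/5985 = 88/133.

88/133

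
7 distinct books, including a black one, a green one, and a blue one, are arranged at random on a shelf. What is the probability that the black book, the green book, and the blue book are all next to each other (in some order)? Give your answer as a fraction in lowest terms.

There are 7! = 5040 arrangements.
Treat the three as one block: 5! placements × 3! orders within the block = 120·6 = 720.
Probability = 720/5040 = 1/7.

1/7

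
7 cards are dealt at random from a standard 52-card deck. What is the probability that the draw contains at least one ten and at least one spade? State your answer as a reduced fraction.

There are C(52,7) = 133784560 possible draws.
By inclusion-exclusion on the complements, draws missing all tens or all spades: C(48,7) + C(39,7) − C(36,7) = 73629072 + 15380937 − 8347680 = 80662329.
So draws with at least one of each: 133784560 − 80662329 = 53122231, probability 53122231/133784560.

53122231/133784560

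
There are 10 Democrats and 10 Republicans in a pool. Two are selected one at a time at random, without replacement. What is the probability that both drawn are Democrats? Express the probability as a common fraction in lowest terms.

9/38

Multiply the conditional probabilities at each draw: 10/20 · 9/19 = 90/380 = 9/38.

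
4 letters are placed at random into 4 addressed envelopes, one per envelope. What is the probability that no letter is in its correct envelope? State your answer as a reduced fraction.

There are 4! = 24 assignments.
By inclusion-exclusion, assignments with no fixed points: C(4,0)·4! − C(4,1)·3! + C(4,2)·2! − C(4,3)·1! + C(4,4)·0! = 9.
Probability = 9/24 = 3/8.

3/8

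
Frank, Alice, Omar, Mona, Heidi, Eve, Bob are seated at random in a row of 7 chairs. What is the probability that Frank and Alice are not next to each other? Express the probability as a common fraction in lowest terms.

There are 7! = 5040 arrangements.
Arrangements with Frank and Alice adjacent: 2·6! = 1440.
So not adjacent: 5040 − 1440 = 3600, probability 3600/5040 = 5/7.

5/7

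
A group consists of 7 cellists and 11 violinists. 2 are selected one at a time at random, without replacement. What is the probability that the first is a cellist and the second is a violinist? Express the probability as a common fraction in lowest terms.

77/306

Multiply the conditional probabilities at each draw: 7/18 · 11/17 = 77/306.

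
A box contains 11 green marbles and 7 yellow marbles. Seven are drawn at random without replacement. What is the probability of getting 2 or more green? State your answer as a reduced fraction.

407/408

There are C(18,7) = 31824 ways to choose the 7.
Count the complement (fewer than 2 green): C(11,0)·C(7,7) + C(11,1)·C(7,6) = 1 + 77 = 78.
Probability = 1 − 78/31824 = 31746/31824 = 407/408.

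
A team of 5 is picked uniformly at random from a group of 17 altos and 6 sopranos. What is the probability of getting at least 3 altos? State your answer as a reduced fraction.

2788/3059

Total selections: C(23,5) = 33649.
Favorable selections (at least 3 altos): C(17,3)·C(6,2) + C(17,4)·C(6,1) + C(17,5)·C(6,0) = 10200 + 14280 + 6188 = 30668.
Probability = 30668/33649 = 2788/3059.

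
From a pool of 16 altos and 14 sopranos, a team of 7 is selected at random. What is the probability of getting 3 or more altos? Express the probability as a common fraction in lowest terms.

Total selections: C(30,7) = 2035800.
Count the complement (fewer than 3 altos): C(16,0)·C(14,7) + C(16,1)·C(14,6) + C(16,2)·C(14,5) = 3432 + 48048 + 240240 = 291720.
Probability = 1 − 291720/2035800 = 1744080/2035800 = 1118/1305.

1118/1305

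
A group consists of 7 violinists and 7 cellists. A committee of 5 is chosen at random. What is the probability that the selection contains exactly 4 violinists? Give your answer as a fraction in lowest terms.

Total number of selections: C(14,5) = 2002.
Selections with exactly 4 violinists: choose 4 of the 7 violinists and 1 of the 7 cellists, C(7,4)·C(7,1) = 35·7 = 245.
Probability = 245/2002 = 35/286.

35/286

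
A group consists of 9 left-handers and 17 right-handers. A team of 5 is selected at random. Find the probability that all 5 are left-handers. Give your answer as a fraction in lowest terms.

63/32890

There are C(26,5) = 65780 possible selections.
Selections with all left-handers: C(9,5) = 126.
Probability = 126/65780 = 63/32890.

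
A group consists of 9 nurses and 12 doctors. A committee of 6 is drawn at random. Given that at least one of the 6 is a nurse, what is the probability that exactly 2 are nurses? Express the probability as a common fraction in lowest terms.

Work in counts. Selections with at least one nurse: C(21,6) − C(12,6) = 54264 − 924 = 53340.
Of those, selections where exactly 2 are nurses: C(9,2)·C(12,4) = 36·495 = 17820.
Conditional probability = 17820/53340 = 297/889.

297/889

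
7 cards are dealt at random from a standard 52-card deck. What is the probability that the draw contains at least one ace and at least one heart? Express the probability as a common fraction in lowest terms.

53122231/133784560

There are C(52,7) = 133784560 possible draws.
By inclusion-exclusion on the complements, draws missing all aces or all hearts: C(48,7) + C(39,7) − C(36,7) = 73629072 + 15380937 − 8347680 = 80662329.
So draws with at least one of each: 133784560 − 80662329 = 53122231, probability 53122231/133784560.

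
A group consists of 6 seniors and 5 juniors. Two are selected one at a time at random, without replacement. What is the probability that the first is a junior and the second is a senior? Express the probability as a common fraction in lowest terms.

3/11

Multiply the conditional probabilities at each draw: 5/11 · 6/10 = 30/110 = 3/11.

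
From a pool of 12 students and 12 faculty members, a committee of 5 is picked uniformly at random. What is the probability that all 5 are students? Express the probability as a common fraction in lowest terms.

There are C(24,5) = 42504 possible selections.
Selections with all students: C(12,5) = 792.
Probability = 792/42504 = 3/161.

3/161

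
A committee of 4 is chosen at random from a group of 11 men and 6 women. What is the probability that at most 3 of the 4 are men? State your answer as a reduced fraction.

There are C(17,4) = 2380 ways to choose the 4.
The complement is exactly 4 men: C(11,4)·C(6,0) = 330.
Probability = 1 − 330/2380 = 2050/2380 = 205/238.

205/238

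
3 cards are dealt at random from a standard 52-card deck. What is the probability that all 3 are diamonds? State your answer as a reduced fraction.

There are C(52,3) = 22100 possible 3-card hands.
Hands that are all diamonds: C(13,3) = 286.
Probability = 286/22100 = 11/850.

11/850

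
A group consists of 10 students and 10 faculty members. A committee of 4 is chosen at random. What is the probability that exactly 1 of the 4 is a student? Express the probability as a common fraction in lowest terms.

There are C(20,4) = 4845 ways to choose 4 from 20.
Selections with exactly 1 student: choose 1 of the 10 students and 3 of the 10 faculty members, C(10,1)·C(10,3) = 10·120 = 1200.
Probability = 1200/4845 = 80/323.

80/323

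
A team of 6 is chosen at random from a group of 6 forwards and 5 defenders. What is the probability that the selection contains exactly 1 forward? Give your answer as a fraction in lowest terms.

Total number of selections: C(11,6) = 462.
Selections with exactly 1 forward: choose 1 of the 6 forwards and 5 of the 5 defenders, C(6,1)·C(5,5) = 6·1 = 6.
Probability = 6/462 = 1/77.

1/77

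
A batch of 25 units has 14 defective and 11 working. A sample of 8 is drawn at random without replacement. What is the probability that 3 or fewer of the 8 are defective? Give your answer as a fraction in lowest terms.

1303/6555

There are C(25,8) = 1081575 ways to choose the 8.
Favorable selections (3 or fewer defective): C(14,0)·C(11,8) + C(14,1)·C(11,7) + C(14,2)·C(11,6) + C(14,3)·C(11,5) = 165 + 4620 + 42042 + 168168 = 214995.
Probability = 214995/1081575 = 1303/6555.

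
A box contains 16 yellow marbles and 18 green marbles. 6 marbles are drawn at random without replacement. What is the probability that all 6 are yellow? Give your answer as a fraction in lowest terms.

91/15283

There are C(34,6) = 1344904 possible selections.
Selections with all yellow: C(16,6) = 8008.
Probability = 8008/1344904 = 91/15283.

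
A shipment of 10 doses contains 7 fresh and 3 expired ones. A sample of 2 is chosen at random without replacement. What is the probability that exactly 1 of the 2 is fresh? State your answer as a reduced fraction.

The sample space is all 2-subsets of the 10: C(10,2) = 45.
Selections with exactly 1 fresh: choose 1 of the 7 fresh and 1 of the 3 expired, C(7,1)·C(3,1) = 7·3 = 21.
Probability = 21/45 = 7/15.

7/15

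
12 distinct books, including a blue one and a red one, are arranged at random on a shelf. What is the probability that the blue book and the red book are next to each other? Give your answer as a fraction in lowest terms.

1/6

There are 12! = 479001600 arrangements.
Treat the blue book and the red book as a block: 11! arrangements of the blocks × 2 orders within the block = 2·39916800 = 79833600.
Probability = 79833600/479001600 = 1/6.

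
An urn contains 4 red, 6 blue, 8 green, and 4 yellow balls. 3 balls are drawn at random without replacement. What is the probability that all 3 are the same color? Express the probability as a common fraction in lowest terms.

3/55

There are C(22,3) = 1540 ways to draw 3 balls.
All same color: C(4,3) + C(6,3) + C(8,3) + C(4,3) = 4 + 20 + 56 + 4 = 84.
Probability = 84/1540 = 3/55.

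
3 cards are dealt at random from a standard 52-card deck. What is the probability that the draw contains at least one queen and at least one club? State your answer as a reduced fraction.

There are C(52,3) = 22100 possible draws.
By inclusion-exclusion on the complements, draws missing all queens or all clubs: C(48,3) + C(39,3) − C(36,3) = 17296 + 9139 − 7140 = 19295.
So draws with at least one of each: 22100 − 19295 = 2805, probability 2805/22100 = 33/260.

33/260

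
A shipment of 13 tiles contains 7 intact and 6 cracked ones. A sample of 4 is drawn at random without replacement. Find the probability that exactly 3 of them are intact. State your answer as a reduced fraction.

42/143

Total number of selections: C(13,4) = 715.
Selections with exactly 3 intact: choose 3 of the 7 intact and 1 of the 6 cracked, C(7,3)·C(6,1) = 35·6 = 210.
Probability = 210/715 = 42/143.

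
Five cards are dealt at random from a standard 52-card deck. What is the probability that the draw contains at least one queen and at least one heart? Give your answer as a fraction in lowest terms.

There are C(52,5) = 2598960 possible draws.
By inclusion-exclusion on the complements, draws missing all queens or all hearts: C(48,5) + C(39,5) − C(36,5) = 1712304 + 575757 − 376992 = 1911069.
So draws with at least one of each: 2598960 − 1911069 = 687891, probability 687891/2598960 = 229297/866320.

229297/866320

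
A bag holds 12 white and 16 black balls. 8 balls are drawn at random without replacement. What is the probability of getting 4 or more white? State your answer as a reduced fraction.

163/345

Total selections: C(28,8) = 3108105.
Count the complement (fewer than 4 white): C(12,0)·C(16,8) + C(12,1)·C(16,7) + C(12,2)·C(16,6) + C(12,3)·C(16,5) = 12870 + 137280 + 528528 + 960960 = 1639638.
Probability = 1 − 1639638/3108105 = 1468467/3108105 = 163/345.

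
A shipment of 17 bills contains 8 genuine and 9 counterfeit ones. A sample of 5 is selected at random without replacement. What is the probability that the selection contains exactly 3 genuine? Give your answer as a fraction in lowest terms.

72/221

The sample space is all 5-subsets of the 17: C(17,5) = 6188.
Selections with exactly 3 genuine: choose 3 of the 8 genuine and 2 of the 9 counterfeit, C(8,3)·C(9,2) = 56·36 = 2016.
Probability = 2016/6188 = 72/221.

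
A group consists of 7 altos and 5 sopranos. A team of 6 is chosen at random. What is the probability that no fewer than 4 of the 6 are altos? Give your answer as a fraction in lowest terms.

There are C(12,6) = 924 ways to choose the 6.
Favorable selections (no fewer than 4 altos): C(7,4)·C(5,2) + C(7,5)·C(5,1) + C(7,6)·C(5,0) = 350 + 105 + 7 = 462.
Probability = 462/924 = 1/2.

1/2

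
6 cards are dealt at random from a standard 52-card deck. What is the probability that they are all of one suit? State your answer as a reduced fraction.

66/195755

There are C(52,6) = 20358520 possible 6-card hands.
Hands of one suit: 4 suits × C(13,6) = 4·1716 = 6864.
Probability = 6864/20358520 = 66/195755.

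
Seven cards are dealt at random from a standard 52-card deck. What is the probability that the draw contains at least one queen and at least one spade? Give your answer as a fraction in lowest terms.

There are C(52,7) = 133784560 possible draws.
By inclusion-exclusion on the complements, draws missing all queens or all spades: C(48,7) + C(39,7) − C(36,7) = 73629072 + 15380937 − 8347680 = 80662329.
So draws with at least one of each: 133784560 − 80662329 = 53122231, probability 53122231/133784560.

53122231/133784560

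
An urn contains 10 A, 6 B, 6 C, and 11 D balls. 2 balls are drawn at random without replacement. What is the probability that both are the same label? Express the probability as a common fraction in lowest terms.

There are C(33,2) = 528 ways to draw 2 balls.
All same label: C(10,2) + C(6,2) + C(6,2) + C(11,2) = 45 + 15 + 15 + 55 = 130.
Probability = 130/528 = 65/264.

65/264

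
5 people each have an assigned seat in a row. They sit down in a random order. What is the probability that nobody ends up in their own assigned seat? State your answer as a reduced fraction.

There are 5! = 120 seatings.
By inclusion-exclusion, seatings with no fixed points: C(5,0)·5! − C(5,1)·4! + C(5,2)·3! − C(5,3)·2! + C(5,4)·1! − C(5,5)·0! = 44.
Probability = 44/120 = 11/30.

11/30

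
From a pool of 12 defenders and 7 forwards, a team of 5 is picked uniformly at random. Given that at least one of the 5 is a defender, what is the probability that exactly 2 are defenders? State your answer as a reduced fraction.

Work in counts. Selections with at least one defender: C(19,5) − C(7,5) = 11628 − 21 = 11607.
Of those, selections where exactly 2 are defenders: C(12,2)·C(7,3) = 66·35 = 2310.
Conditional probability = 2310/11607 = 770/3869.

770/3869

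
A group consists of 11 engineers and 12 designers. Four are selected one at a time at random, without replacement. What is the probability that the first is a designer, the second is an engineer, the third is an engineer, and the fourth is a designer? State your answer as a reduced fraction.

11/161

Multiply the conditional probabilities at each draw: 12/23 · 11/22 · 10/21 · 11/20 = 14520/212520 = 11/161.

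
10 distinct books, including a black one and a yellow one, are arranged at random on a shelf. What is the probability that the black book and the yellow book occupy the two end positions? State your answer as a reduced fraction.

There are 10! = 3628800 arrangements.
Place the black book and the yellow book at the ends in 2 ways, arrange the remaining 8 in 8! = 40320 ways: 2·40320 = 80640.
Probability = 80640/3628800 = 1/45.

1/45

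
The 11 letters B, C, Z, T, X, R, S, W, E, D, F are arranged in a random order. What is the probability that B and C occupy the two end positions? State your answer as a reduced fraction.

1/55

There are 11! = 39916800 arrangements.
Place B and C at the ends in 2 ways, arrange the remaining 9 in 9! = 362880 ways: 2·362880 = 725760.
Probability = 725760/39916800 = 1/55.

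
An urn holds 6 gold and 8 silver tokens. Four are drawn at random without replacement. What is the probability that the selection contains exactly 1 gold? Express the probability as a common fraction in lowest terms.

48/143

There are C(14,4) = 1001 ways to choose 4 from 14.
Selections with exactly 1 gold: choose 1 of the 6 gold and 3 of the 8 silver, C(6,1)·C(8,3) = 6·56 = 336.
Probability = 336/1001 = 48/143.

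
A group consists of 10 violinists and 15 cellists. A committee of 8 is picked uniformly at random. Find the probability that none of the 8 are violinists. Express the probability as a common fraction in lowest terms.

13/2185

There are C(25,8) = 1081575 possible selections.
Selections with no violinists (all cellists): C(15,8) = 6435.
Probability = 6435/1081575 = 13/2185.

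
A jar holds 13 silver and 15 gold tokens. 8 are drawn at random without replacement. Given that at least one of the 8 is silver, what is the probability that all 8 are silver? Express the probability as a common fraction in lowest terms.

Work in counts. Selections with at least one silver: C(28,8) − C(15,8) = 3108105 − 6435 = 3101670.
Of those, selections where all 8 are silver: C(13,8) = 1287.
Conditional probability = 1287/3101670 = 1/2410.

1/2410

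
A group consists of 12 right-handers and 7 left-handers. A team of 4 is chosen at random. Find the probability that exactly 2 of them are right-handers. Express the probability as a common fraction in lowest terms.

Total number of selections: C(19,4) = 3876.
Selections with exactly 2 right-handers: choose 2 of the 12 right-handers and 2 of the 7 left-handers, C(12,2)·C(7,2) = 66·21 = 1386.
Probability = 1386/3876 = 231/646.

231/646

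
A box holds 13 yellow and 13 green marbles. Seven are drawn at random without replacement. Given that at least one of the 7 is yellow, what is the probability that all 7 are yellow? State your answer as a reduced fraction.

3/1147

Work in counts. Selections with at least one yellow: C(26,7) − C(13,7) = 657800 − 1716 = 656084.
Of those, selections where all 7 are yellow: C(13,7) = 1716.
Conditional probability = 1716/656084 = 3/1147.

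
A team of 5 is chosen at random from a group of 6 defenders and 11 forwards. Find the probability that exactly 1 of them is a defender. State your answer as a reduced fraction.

495/1547

Total number of selections: C(17,5) = 6188.
Selections with exactly 1 defender: choose 1 of the 6 defenders and 4 of the 11 forwards, C(6,1)·C(11,4) = 6·330 = 1980.
Probability = 1980/6188 = 495/1547.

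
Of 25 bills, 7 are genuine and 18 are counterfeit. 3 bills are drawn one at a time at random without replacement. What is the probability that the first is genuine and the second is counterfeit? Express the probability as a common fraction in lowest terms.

Multiply the conditional probabilities at each draw: 7/25 · 18/24 = 126/600 = 21/100.

21/100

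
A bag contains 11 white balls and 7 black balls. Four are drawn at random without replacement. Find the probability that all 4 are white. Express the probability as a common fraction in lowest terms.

There are C(18,4) = 3060 possible selections.
Selections with all white: C(11,4) = 330.
Probability = 330/3060 = 11/102.

11/102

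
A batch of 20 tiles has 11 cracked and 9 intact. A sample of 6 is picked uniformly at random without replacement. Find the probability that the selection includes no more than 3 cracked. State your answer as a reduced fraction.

There are C(20,6) = 38760 ways to choose the 6.
Favorable selections (no more than 3 cracked): C(11,0)·C(9,6) + C(11,1)·C(9,5) + C(11,2)·C(9,4) + C(11,3)·C(9,3) = 84 + 1386 + 6930 + 13860 = 22260.
Probability = 22260/38760 = 371/646.

371/646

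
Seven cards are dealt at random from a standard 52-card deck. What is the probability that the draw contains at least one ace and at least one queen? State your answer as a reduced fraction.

3105873/16723070

There are C(52,7) = 133784560 possible draws.
By inclusion-exclusion on the complements, draws missing all aces or all queens: C(48,7) + C(48,7) − C(44,7) = 73629072 + 73629072 − 38320568 = 108937576.
So draws with at least one of each: 133784560 − 108937576 = 24846984, probability 24846984/133784560 = 3105873/16723070.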